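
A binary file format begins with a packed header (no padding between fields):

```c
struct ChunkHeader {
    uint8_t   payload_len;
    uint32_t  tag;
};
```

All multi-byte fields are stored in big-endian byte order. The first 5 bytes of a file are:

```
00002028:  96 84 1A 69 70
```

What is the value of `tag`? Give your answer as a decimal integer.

`tag` follows `payload_len` (1 byte), so it starts at byte offset 1 and occupies 4 bytes.
Bytes at offsets 1..4: 84 1A 69 70.
Big-endian stores the most-significant byte at the lowest address.
The bytes are already most-significant first: 0x841A6970.
0x841A6970 = 2216323440.

2216323440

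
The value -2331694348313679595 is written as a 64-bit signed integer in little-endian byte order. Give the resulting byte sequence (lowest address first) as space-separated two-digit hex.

15 29 FA 13 58 28 A4 DF

Two's complement of -2331694348313679595 in 64 bits: 2331694348313679595 = 0x205BD7A7EC05D6EB; invert → 0xDFA4285813FA2914; add 1 → 0xDFA4285813FA2915.
Split into bytes (most-significant first): DF A4 28 58 13 FA 29 15.
Little-endian stores the least-significant byte at the lowest address.
So at ascending addresses the bytes are 15 29 FA 13 58 28 A4 DF.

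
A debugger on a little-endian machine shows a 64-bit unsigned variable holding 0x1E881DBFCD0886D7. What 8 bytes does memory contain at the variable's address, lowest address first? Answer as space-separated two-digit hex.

D7 86 08 CD BF 1D 88 1E

Split into bytes (most-significant first): 1E 88 1D BF CD 08 86 D7.
Little-endian stores the least-significant byte at the lowest address.
So at ascending addresses the bytes are D7 86 08 CD BF 1D 88 1E.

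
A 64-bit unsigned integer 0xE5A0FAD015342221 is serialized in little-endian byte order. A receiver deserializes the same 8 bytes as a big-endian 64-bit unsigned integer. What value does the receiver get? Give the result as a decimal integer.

Stored little-endian, the bytes at ascending addresses are 21 22 34 15 D0 FA A0 E5.
Read back as big-endian, the last byte is least significant, giving 0x21223415D0FAA0E5.
0x21223415D0FAA0E5 = 2387528020764827877.

2387528020764827877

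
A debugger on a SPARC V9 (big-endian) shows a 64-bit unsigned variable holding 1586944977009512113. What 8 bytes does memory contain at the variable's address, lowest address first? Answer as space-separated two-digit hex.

16 05 F6 0C 70 BE 0E B1

1586944977009512113 in hexadecimal, padded to 64 bits, is 0x1605F60C70BE0EB1.
Split into bytes (most-significant first): 16 05 F6 0C 70 BE 0E B1.
Big-endian stores the most-significant byte at the lowest address.
So the memory order matches the most-significant-first order: 16 05 F6 0C 70 BE 0E B1.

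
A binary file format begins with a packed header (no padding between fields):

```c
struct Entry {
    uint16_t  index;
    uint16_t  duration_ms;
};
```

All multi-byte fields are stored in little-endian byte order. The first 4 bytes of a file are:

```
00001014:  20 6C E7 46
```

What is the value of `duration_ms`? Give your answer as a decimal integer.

`duration_ms` follows `index` (2 bytes), so it starts at byte offset 2 and occupies 2 bytes.
Bytes at offsets 2..3: E7 46.
Little-endian stores the least-significant byte at the lowest address.
Reassemble most-significant byte first: 46 E7 → 0x46E7.
0x46E7 = 18151.

18151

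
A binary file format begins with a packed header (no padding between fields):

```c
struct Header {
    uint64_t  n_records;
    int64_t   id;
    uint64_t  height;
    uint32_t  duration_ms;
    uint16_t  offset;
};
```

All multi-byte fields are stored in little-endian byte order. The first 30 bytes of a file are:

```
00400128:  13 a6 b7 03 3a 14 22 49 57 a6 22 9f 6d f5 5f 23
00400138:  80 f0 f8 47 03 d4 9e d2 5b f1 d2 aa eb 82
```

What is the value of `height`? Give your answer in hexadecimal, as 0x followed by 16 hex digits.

0xD29ED40347F8F080

`height` follows `n_records` (8 B), `id` (8 B), so it starts at offset 8 + 8 = 16 and occupies 8 bytes.
Bytes at offsets 16..23: 80 F0 F8 47 03 D4 9E D2.
Little-endian stores the least-significant byte at the lowest address.
Reassemble most-significant byte first: D2 9E D4 03 47 F8 F0 80 → 0xD29ED40347F8F080.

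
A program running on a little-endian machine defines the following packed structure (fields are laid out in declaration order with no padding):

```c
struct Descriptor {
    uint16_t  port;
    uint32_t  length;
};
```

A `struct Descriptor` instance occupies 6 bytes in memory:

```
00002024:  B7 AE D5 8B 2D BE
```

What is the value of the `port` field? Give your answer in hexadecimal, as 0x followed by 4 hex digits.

`port` is the first field, at byte offset 0, occupying 2 bytes.
Bytes at offsets 0..1: B7 AE.
In little-endian order the low byte comes first in memory.
Reassemble most-significant byte first: AE B7 → 0xAEB7.

0xAEB7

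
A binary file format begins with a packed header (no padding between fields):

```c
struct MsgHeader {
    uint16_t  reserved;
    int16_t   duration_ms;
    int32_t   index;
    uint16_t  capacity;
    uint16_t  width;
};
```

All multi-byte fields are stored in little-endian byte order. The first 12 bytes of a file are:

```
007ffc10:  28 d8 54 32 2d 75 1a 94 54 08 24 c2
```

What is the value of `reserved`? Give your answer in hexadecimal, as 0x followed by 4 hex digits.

`reserved` is the first field, at byte offset 0, occupying 2 bytes.
Bytes at offsets 0..1: 28 D8.
In little-endian order the low byte comes first in memory.
Reassemble most-significant byte first: D8 28 → 0xD828.

0xD828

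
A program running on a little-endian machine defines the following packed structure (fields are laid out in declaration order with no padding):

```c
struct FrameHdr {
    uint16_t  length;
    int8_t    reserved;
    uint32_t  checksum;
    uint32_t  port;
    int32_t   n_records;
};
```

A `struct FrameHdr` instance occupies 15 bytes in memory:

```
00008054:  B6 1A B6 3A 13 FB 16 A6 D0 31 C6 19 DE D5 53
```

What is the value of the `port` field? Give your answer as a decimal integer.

3325153446

`port` follows `length` (2 B), `reserved` (1 B), `checksum` (4 B), so it starts at offset 2 + 1 + 4 = 7 and occupies 4 bytes.
Bytes at offsets 7..10: A6 D0 31 C6.
Little-endian stores the least-significant byte at the lowest address.
Reassemble most-significant byte first: C6 31 D0 A6 → 0xC631D0A6.
0xC631D0A6 = 3325153446.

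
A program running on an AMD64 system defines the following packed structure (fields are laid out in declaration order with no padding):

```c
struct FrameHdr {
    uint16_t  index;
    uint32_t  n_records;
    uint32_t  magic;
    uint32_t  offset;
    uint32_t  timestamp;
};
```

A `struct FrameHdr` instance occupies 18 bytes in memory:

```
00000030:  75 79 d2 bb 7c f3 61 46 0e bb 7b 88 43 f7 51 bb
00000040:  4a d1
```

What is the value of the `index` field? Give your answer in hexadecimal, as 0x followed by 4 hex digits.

`index` is the first field, at byte offset 0, occupying 2 bytes.
Bytes at offsets 0..1: 75 79.
In little-endian order the low byte comes first in memory.
Reassemble most-significant byte first: 79 75 → 0x7975.

0x7975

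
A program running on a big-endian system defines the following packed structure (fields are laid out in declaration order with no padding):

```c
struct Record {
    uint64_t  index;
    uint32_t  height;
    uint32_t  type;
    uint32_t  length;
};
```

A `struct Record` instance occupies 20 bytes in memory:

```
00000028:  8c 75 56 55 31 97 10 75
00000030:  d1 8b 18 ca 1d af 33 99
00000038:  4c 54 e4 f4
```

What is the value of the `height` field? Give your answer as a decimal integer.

3515553994

`height` follows `index` (8 bytes), so it starts at byte offset 8 and occupies 4 bytes.
Bytes at offsets 8..11: D1 8B 18 CA.
Big-endian: lowest address holds the most-significant byte.
The bytes are already most-significant first: 0xD18B18CA.
0xD18B18CA = 3515553994.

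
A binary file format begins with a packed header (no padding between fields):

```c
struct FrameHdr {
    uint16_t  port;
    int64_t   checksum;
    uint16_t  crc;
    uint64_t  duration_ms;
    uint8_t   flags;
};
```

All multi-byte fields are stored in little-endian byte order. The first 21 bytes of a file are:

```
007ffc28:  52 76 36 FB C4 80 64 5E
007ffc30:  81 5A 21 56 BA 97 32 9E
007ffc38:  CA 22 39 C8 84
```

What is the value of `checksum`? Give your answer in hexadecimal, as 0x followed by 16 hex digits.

0x5A815E6480C4FB36

`checksum` follows `port` (2 bytes), so it starts at byte offset 2 and occupies 8 bytes.
Bytes at offsets 2..9: 36 FB C4 80 64 5E 81 5A.
Little-endian: lowest address holds the least-significant byte.
Reassemble most-significant byte first: 5A 81 5E 64 80 C4 FB 36 → 0x5A815E6480C4FB36.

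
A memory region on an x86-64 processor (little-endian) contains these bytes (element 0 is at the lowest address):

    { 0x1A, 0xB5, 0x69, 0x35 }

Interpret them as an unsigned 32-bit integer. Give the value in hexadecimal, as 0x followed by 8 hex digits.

Little-endian: lowest address holds the least-significant byte.
Reassemble most-significant byte first: 35 69 B5 1A → 0x3569B51A.

0x3569B51A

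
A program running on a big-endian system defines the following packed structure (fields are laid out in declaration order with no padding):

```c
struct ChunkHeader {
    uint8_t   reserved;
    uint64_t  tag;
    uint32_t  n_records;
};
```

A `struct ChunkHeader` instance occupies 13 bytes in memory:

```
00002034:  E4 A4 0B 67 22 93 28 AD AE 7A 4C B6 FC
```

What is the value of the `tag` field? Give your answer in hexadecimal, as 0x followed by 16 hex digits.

`tag` follows `reserved` (1 byte), so it starts at byte offset 1 and occupies 8 bytes.
Bytes at offsets 1..8: A4 0B 67 22 93 28 AD AE.
Big-endian: lowest address holds the most-significant byte.
The bytes are already most-significant first: 0xA40B67229328ADAE.

0xA40B67229328ADAE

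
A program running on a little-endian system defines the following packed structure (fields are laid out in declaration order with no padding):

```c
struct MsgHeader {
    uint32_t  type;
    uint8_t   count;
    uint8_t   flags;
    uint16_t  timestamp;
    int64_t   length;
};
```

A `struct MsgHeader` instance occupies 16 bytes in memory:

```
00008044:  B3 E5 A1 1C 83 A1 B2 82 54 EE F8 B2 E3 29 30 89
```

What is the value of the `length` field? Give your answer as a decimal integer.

`length` follows `type` (4 B), `count` (1 B), `flags` (1 B), `timestamp` (2 B), so it starts at offset 4 + 1 + 1 + 2 = 8 and occupies 8 bytes.
Bytes at offsets 8..15: 54 EE F8 B2 E3 29 30 89.
Little-endian stores the least-significant byte at the lowest address.
Reassemble most-significant byte first: 89 30 29 E3 B2 F8 EE 54 → 0x893029E3B2F8EE54.
Top bit is set, so as a signed 64-bit value this is 0x893029E3B2F8EE54 − 2^64 = -8561296833694339500.

-8561296833694339500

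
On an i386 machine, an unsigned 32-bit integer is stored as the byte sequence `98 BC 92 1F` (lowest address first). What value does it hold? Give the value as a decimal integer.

Little-endian stores the least-significant byte at the lowest address.
Reassemble most-significant byte first: 1F 92 BC 98 → 0x1F92BC98.
0x1F92BC98 = 529710232.

529710232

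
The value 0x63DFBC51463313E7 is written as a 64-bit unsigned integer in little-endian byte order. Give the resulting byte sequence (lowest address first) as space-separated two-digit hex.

Split into bytes (most-significant first): 63 DF BC 51 46 33 13 E7.
Little-endian: lowest address holds the least-significant byte.
So at ascending addresses the bytes are E7 13 33 46 51 BC DF 63.

E7 13 33 46 51 BC DF 63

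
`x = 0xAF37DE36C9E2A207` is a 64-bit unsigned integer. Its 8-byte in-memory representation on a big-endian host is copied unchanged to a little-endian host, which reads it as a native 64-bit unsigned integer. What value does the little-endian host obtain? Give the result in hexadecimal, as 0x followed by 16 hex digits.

Stored big-endian, the bytes at ascending addresses are AF 37 DE 36 C9 E2 A2 07.
Read back as little-endian, the first byte is least significant, giving 0x07A2E2C936DE37AF.

0x07A2E2C936DE37AF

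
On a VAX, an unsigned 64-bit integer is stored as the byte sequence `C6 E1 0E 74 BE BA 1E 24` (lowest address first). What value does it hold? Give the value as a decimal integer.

2602722961820410310

In little-endian order the low byte comes first in memory.
Reassemble most-significant byte first: 24 1E BA BE 74 0E E1 C6 → 0x241EBABE740EE1C6.
0x241EBABE740EE1C6 = 2602722961820410310.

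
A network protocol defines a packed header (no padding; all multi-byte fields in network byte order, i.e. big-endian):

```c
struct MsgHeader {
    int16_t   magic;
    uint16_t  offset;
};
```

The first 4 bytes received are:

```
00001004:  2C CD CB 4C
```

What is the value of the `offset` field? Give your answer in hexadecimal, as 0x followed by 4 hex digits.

`offset` follows `magic` (2 bytes), so it starts at byte offset 2 and occupies 2 bytes.
Bytes at offsets 2..3: CB 4C.
Big-endian: lowest address holds the most-significant byte.
The bytes are already most-significant first: 0xCB4C.

0xCB4C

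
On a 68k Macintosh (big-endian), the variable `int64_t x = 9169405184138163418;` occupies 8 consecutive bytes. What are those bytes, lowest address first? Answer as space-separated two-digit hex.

7F 40 45 6E F2 2E 34 DA

9169405184138163418 in hexadecimal, padded to 64 bits, is 0x7F40456EF22E34DA.
Split into bytes (most-significant first): 7F 40 45 6E F2 2E 34 DA.
Big-endian: lowest address holds the most-significant byte.
So the memory order matches the most-significant-first order: 7F 40 45 6E F2 2E 34 DA.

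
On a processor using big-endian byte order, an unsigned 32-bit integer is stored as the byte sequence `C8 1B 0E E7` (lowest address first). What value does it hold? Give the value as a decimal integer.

3357216487

In big-endian order the high byte comes first in memory.
The bytes are already most-significant first: 0xC81B0EE7.
0xC81B0EE7 = 3357216487.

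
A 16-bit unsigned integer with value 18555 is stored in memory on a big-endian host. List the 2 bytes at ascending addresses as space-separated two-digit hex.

48 7B

18555 in hexadecimal, padded to 16 bits, is 0x487B.
Split into bytes (most-significant first): 48 7B.
Big-endian stores the most-significant byte at the lowest address.
So the memory order matches the most-significant-first order: 48 7B.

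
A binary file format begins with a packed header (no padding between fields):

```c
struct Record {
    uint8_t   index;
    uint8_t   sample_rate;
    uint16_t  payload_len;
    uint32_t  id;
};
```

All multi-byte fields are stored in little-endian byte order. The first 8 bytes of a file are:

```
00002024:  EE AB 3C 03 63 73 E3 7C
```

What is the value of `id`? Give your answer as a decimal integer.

`id` follows `index` (1 B), `sample_rate` (1 B), `payload_len` (2 B), so it starts at offset 1 + 1 + 2 = 4 and occupies 4 bytes.
Bytes at offsets 4..7: 63 73 E3 7C.
Little-endian: lowest address holds the least-significant byte.
Reassemble most-significant byte first: 7C E3 73 63 → 0x7CE37363.
0x7CE37363 = 2095280995.

2095280995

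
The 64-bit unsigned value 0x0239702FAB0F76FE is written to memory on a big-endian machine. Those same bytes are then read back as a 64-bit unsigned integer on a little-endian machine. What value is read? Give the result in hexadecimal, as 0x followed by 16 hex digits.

Stored big-endian, the bytes at ascending addresses are 02 39 70 2F AB 0F 76 FE.
Read back as little-endian, the first byte is least significant, giving 0xFE760FAB2F703902.

0xFE760FAB2F703902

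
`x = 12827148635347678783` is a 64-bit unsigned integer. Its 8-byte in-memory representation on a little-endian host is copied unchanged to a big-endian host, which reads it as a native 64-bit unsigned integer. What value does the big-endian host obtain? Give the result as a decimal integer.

12827148635347678783 in 64-bit hexadecimal is 0xB2032FB90308F63F.
Stored little-endian, the bytes at ascending addresses are 3F F6 08 03 B9 2F 03 B2.
Read back as big-endian, the last byte is least significant, giving 0x3FF60803B92F03B2.
0x3FF60803B92F03B2 = 4608880080745071538.

4608880080745071538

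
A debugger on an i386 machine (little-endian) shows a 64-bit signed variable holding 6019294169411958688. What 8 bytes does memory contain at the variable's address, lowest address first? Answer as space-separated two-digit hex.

A0 37 61 CE 27 D4 88 53

6019294169411958688 in hexadecimal, padded to 64 bits, is 0x5388D427CE6137A0.
Split into bytes (most-significant first): 53 88 D4 27 CE 61 37 A0.
Little-endian stores the least-significant byte at the lowest address.
So at ascending addresses the bytes are A0 37 61 CE 27 D4 88 53.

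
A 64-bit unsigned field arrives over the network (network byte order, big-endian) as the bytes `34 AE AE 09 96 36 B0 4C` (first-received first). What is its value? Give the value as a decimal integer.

In big-endian order the high byte comes first in memory.
The bytes are already most-significant first: 0x34AEAE099636B04C.
0x34AEAE099636B04C = 3796162892118011980.

3796162892118011980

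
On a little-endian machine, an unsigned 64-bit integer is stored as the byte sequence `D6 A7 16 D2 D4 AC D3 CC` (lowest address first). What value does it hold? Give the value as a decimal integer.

14759330433880991702

Little-endian stores the least-significant byte at the lowest address.
Reassemble most-significant byte first: CC D3 AC D4 D2 16 A7 D6 → 0xCCD3ACD4D216A7D6.
0xCCD3ACD4D216A7D6 = 14759330433880991702.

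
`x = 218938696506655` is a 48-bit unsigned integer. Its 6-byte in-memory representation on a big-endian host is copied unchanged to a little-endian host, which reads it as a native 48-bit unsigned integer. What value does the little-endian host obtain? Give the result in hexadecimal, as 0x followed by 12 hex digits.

0x1F9D3BA31FC7

218938696506655 in 48-bit hexadecimal is 0xC71FA33B9D1F.
Stored big-endian, the bytes at ascending addresses are C7 1F A3 3B 9D 1F.
Read back as little-endian, the first byte is least significant, giving 0x1F9D3BA31FC7.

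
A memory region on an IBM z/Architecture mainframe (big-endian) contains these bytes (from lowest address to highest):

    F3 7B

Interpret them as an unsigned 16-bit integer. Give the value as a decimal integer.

In big-endian order the high byte comes first in memory.
The bytes are already most-significant first: 0xF37B.
0xF37B = 62331.

62331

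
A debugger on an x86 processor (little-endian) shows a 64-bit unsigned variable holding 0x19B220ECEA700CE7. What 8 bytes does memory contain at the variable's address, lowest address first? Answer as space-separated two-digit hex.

Split into bytes (most-significant first): 19 B2 20 EC EA 70 0C E7.
In little-endian order the low byte comes first in memory.
So at ascending addresses the bytes are E7 0C 70 EA EC 20 B2 19.

E7 0C 70 EA EC 20 B2 19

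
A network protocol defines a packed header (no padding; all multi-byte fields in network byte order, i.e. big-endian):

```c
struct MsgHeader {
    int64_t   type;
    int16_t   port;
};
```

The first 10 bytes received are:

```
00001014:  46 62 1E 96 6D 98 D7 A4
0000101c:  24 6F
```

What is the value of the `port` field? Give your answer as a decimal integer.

9327

`port` follows `type` (8 bytes), so it starts at byte offset 8 and occupies 2 bytes.
Bytes at offsets 8..9: 24 6F.
In big-endian order the high byte comes first in memory.
The bytes are already most-significant first: 0x246F.
0x246F = 9327.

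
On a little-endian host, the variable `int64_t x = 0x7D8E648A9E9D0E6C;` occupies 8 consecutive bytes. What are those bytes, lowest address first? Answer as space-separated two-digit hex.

Split into bytes (most-significant first): 7D 8E 64 8A 9E 9D 0E 6C.
In little-endian order the low byte comes first in memory.
So at ascending addresses the bytes are 6C 0E 9D 9E 8A 64 8E 7D.

6C 0E 9D 9E 8A 64 8E 7D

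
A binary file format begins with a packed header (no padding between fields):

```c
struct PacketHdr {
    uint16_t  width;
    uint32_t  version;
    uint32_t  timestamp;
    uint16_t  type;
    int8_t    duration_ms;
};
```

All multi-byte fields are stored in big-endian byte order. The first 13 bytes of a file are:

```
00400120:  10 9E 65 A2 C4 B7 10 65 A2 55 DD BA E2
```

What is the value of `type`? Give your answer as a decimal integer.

`type` follows `width` (2 B), `version` (4 B), `timestamp` (4 B), so it starts at offset 2 + 4 + 4 = 10 and occupies 2 bytes.
Bytes at offsets 10..11: DD BA.
In big-endian order the high byte comes first in memory.
The bytes are already most-significant first: 0xDDBA.
0xDDBA = 56762.

56762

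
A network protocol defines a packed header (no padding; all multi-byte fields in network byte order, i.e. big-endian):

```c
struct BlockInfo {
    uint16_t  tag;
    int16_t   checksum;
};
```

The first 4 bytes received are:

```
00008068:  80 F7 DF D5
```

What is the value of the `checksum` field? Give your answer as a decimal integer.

`checksum` follows `tag` (2 bytes), so it starts at byte offset 2 and occupies 2 bytes.
Bytes at offsets 2..3: DF D5.
Big-endian stores the most-significant byte at the lowest address.
The bytes are already most-significant first: 0xDFD5.
Top bit is set, so as a signed 16-bit value this is 0xDFD5 − 2^16 = -8235.

-8235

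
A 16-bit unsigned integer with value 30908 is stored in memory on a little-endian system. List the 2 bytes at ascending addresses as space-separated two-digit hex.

30908 in hexadecimal, padded to 16 bits, is 0x78BC.
Split into bytes (most-significant first): 78 BC.
In little-endian order the low byte comes first in memory.
So at ascending addresses the bytes are BC 78.

BC 78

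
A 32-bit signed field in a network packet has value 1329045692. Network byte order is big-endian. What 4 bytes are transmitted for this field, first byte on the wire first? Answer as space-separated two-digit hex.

4F 37 A0 BC

1329045692 in hexadecimal, padded to 32 bits, is 0x4F37A0BC.
Split into bytes (most-significant first): 4F 37 A0 BC.
In big-endian order the high byte comes first in memory.
So the memory order matches the most-significant-first order: 4F 37 A0 BC.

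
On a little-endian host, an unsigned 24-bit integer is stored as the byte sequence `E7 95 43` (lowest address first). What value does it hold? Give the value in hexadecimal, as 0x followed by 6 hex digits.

0x4395E7

In little-endian order the low byte comes first in memory.
Reassemble most-significant byte first: 43 95 E7 → 0x4395E7.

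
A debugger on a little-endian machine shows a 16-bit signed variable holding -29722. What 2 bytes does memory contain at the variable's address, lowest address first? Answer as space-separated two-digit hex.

Two's complement of -29722 in 16 bits: 29722 = 0x741A; invert → 0x8BE5; add 1 → 0x8BE6.
Split into bytes (most-significant first): 8B E6.
Little-endian: lowest address holds the least-significant byte.
So at ascending addresses the bytes are E6 8B.

E6 8B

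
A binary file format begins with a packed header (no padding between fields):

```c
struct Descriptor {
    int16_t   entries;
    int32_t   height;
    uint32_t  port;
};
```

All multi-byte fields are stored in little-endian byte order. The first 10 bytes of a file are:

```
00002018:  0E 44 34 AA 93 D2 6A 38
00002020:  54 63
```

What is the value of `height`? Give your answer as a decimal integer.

-762074572

`height` follows `entries` (2 bytes), so it starts at byte offset 2 and occupies 4 bytes.
Bytes at offsets 2..5: 34 AA 93 D2.
Little-endian stores the least-significant byte at the lowest address.
Reassemble most-significant byte first: D2 93 AA 34 → 0xD293AA34.
Top bit is set, so as a signed 32-bit value this is 0xD293AA34 − 2^32 = -762074572.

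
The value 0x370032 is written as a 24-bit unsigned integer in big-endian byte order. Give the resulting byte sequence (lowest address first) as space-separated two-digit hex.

37 00 32

Split into bytes (most-significant first): 37 00 32.
Big-endian: lowest address holds the most-significant byte.
So the memory order matches the most-significant-first order: 37 00 32.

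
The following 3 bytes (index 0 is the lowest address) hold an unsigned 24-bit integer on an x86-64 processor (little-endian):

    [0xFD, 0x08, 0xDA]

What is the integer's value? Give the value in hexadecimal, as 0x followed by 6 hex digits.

0xDA08FD

In little-endian order the low byte comes first in memory.
Reassemble most-significant byte first: DA 08 FD → 0xDA08FD.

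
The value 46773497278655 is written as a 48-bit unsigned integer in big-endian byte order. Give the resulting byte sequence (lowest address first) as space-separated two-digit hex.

46773497278655 in hexadecimal, padded to 48 bits, is 0x2A8A4DB0B0BF.
Split into bytes (most-significant first): 2A 8A 4D B0 B0 BF.
In big-endian order the high byte comes first in memory.
So the memory order matches the most-significant-first order: 2A 8A 4D B0 B0 BF.

2A 8A 4D B0 B0 BF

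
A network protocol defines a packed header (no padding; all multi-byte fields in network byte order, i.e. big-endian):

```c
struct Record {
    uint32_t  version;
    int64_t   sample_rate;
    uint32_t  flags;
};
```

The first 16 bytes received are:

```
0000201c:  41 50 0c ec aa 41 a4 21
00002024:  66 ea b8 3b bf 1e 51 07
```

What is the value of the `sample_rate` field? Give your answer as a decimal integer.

`sample_rate` follows `version` (4 bytes), so it starts at byte offset 4 and occupies 8 bytes.
Bytes at offsets 4..11: AA 41 A4 21 66 EA B8 3B.
Big-endian stores the most-significant byte at the lowest address.
The bytes are already most-significant first: 0xAA41A42166EAB83B.
Top bit is set, so as a signed 64-bit value this is 0xAA41A42166EAB83B − 2^64 = -6178476750408075205.

-6178476750408075205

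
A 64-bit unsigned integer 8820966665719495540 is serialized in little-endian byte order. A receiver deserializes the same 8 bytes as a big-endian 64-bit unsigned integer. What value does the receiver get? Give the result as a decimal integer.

8411533802905430650

8820966665719495540 in 64-bit hexadecimal is 0x7A6A5E726DC5BB74.
Stored little-endian, the bytes at ascending addresses are 74 BB C5 6D 72 5E 6A 7A.
Read back as big-endian, the last byte is least significant, giving 0x74BBC56D725E6A7A.
0x74BBC56D725E6A7A = 8411533802905430650.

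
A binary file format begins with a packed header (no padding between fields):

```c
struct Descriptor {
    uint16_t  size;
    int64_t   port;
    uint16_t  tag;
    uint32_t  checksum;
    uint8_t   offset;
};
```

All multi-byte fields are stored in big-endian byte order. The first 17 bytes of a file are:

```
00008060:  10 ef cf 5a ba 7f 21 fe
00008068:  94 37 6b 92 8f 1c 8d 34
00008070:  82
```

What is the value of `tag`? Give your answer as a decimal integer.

`tag` follows `size` (2 B), `port` (8 B), so it starts at offset 2 + 8 = 10 and occupies 2 bytes.
Bytes at offsets 10..11: 6B 92.
Big-endian: lowest address holds the most-significant byte.
The bytes are already most-significant first: 0x6B92.
0x6B92 = 27538.

27538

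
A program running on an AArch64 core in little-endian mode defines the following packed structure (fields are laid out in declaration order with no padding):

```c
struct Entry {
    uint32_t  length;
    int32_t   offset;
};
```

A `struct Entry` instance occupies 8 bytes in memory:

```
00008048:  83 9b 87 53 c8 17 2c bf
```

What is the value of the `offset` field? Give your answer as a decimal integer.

-1087629368

`offset` follows `length` (4 bytes), so it starts at byte offset 4 and occupies 4 bytes.
Bytes at offsets 4..7: C8 17 2C BF.
Little-endian: lowest address holds the least-significant byte.
Reassemble most-significant byte first: BF 2C 17 C8 → 0xBF2C17C8.
Top bit is set, so as a signed 32-bit value this is 0xBF2C17C8 − 2^32 = -1087629368.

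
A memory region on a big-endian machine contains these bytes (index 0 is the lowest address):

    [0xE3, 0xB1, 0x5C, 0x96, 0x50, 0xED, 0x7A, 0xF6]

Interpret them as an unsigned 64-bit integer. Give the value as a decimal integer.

16406996718160018166

Big-endian stores the most-significant byte at the lowest address.
The bytes are already most-significant first: 0xE3B15C9650ED7AF6.
0xE3B15C9650ED7AF6 = 16406996718160018166.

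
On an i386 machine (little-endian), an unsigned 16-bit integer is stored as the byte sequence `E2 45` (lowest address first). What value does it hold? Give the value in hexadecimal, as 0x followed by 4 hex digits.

0x45E2

In little-endian order the low byte comes first in memory.
Reassemble most-significant byte first: 45 E2 → 0x45E2.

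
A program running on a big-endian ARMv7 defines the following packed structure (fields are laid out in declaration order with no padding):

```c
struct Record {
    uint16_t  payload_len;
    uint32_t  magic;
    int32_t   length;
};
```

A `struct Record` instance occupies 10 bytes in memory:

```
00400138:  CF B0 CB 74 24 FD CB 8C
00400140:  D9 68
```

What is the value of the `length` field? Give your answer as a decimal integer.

`length` follows `payload_len` (2 B), `magic` (4 B), so it starts at offset 2 + 4 = 6 and occupies 4 bytes.
Bytes at offsets 6..9: CB 8C D9 68.
Big-endian stores the most-significant byte at the lowest address.
The bytes are already most-significant first: 0xCB8CD968.
Top bit is set, so as a signed 32-bit value this is 0xCB8CD968 − 2^32 = -879961752.

-879961752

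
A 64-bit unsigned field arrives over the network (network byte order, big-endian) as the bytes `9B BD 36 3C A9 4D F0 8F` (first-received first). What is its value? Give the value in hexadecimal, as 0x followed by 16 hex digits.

0x9BBD363CA94DF08F

Big-endian: lowest address holds the most-significant byte.
The bytes are already most-significant first: 0x9BBD363CA94DF08F.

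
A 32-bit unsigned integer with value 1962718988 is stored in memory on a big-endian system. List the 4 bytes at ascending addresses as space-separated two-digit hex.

74 FC B7 0C

1962718988 in hexadecimal, padded to 32 bits, is 0x74FCB70C.
Split into bytes (most-significant first): 74 FC B7 0C.
Big-endian stores the most-significant byte at the lowest address.
So the memory order matches the most-significant-first order: 74 FC B7 0C.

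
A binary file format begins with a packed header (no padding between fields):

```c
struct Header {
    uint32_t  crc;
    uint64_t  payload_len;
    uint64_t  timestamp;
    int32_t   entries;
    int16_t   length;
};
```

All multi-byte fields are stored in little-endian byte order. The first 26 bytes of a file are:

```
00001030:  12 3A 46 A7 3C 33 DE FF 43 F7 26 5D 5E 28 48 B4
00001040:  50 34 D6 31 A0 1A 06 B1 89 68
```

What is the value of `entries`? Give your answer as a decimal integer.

`entries` follows `crc` (4 B), `payload_len` (8 B), `timestamp` (8 B), so it starts at offset 4 + 8 + 8 = 20 and occupies 4 bytes.
Bytes at offsets 20..23: A0 1A 06 B1.
Little-endian: lowest address holds the least-significant byte.
Reassemble most-significant byte first: B1 06 1A A0 → 0xB1061AA0.
Top bit is set, so as a signed 32-bit value this is 0xB1061AA0 − 2^32 = -1325000032.

-1325000032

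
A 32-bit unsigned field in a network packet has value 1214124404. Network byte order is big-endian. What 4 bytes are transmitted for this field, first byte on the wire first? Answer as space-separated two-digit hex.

1214124404 in hexadecimal, padded to 32 bits, is 0x485E1174.
Split into bytes (most-significant first): 48 5E 11 74.
Big-endian: lowest address holds the most-significant byte.
So the memory order matches the most-significant-first order: 48 5E 11 74.

48 5E 11 74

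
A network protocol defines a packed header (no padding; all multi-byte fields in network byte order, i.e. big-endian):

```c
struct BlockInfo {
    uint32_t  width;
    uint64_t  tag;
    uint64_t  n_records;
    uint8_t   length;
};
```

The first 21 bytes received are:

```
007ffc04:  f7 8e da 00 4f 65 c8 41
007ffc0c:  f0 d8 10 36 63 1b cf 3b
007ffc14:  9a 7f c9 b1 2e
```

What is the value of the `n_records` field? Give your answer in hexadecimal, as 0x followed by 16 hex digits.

0x631BCF3B9A7FC9B1

`n_records` follows `width` (4 B), `tag` (8 B), so it starts at offset 4 + 8 = 12 and occupies 8 bytes.
Bytes at offsets 12..19: 63 1B CF 3B 9A 7F C9 B1.
Big-endian stores the most-significant byte at the lowest address.
The bytes are already most-significant first: 0x631BCF3B9A7FC9B1.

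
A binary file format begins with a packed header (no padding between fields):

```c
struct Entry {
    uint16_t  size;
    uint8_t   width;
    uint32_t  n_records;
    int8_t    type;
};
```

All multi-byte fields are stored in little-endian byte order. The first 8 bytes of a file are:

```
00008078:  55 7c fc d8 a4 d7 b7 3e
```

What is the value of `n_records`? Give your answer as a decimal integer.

`n_records` follows `size` (2 B), `width` (1 B), so it starts at offset 2 + 1 = 3 and occupies 4 bytes.
Bytes at offsets 3..6: D8 A4 D7 B7.
In little-endian order the low byte comes first in memory.
Reassemble most-significant byte first: B7 D7 A4 D8 → 0xB7D7A4D8.
0xB7D7A4D8 = 3084362968.

3084362968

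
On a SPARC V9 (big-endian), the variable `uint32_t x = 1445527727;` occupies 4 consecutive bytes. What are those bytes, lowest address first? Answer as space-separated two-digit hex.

1445527727 in hexadecimal, padded to 32 bits, is 0x562900AF.
Split into bytes (most-significant first): 56 29 00 AF.
Big-endian: lowest address holds the most-significant byte.
So the memory order matches the most-significant-first order: 56 29 00 AF.

56 29 00 AF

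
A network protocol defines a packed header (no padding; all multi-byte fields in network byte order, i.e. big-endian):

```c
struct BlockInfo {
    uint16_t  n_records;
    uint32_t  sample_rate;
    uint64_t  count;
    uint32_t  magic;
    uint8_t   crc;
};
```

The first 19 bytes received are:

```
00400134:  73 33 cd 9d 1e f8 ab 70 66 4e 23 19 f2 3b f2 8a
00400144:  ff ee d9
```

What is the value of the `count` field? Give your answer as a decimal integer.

12353486263659655739

`count` follows `n_records` (2 B), `sample_rate` (4 B), so it starts at offset 2 + 4 = 6 and occupies 8 bytes.
Bytes at offsets 6..13: AB 70 66 4E 23 19 F2 3B.
Big-endian stores the most-significant byte at the lowest address.
The bytes are already most-significant first: 0xAB70664E2319F23B.
0xAB70664E2319F23B = 12353486263659655739.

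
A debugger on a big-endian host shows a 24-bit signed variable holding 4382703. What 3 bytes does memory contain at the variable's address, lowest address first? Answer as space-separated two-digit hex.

42 DF EF

4382703 in hexadecimal, padded to 24 bits, is 0x42DFEF.
Split into bytes (most-significant first): 42 DF EF.
In big-endian order the high byte comes first in memory.
So the memory order matches the most-significant-first order: 42 DF EF.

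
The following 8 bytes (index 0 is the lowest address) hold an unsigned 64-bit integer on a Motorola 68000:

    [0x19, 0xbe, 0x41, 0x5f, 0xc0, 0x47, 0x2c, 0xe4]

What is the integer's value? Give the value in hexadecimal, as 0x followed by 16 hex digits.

In big-endian order the high byte comes first in memory.
The bytes are already most-significant first: 0x19BE415FC0472CE4.

0x19BE415FC0472CE4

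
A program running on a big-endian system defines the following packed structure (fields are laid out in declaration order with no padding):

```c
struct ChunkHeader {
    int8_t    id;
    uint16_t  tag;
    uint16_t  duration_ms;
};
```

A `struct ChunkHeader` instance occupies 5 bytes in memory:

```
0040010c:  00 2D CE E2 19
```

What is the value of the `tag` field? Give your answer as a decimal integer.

`tag` follows `id` (1 byte), so it starts at byte offset 1 and occupies 2 bytes.
Bytes at offsets 1..2: 2D CE.
Big-endian: lowest address holds the most-significant byte.
The bytes are already most-significant first: 0x2DCE.
0x2DCE = 11726.

11726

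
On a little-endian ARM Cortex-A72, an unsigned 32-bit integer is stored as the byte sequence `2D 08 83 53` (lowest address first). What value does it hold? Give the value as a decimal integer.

Little-endian: lowest address holds the least-significant byte.
Reassemble most-significant byte first: 53 83 08 2D → 0x5383082D.
0x5383082D = 1401096237.

1401096237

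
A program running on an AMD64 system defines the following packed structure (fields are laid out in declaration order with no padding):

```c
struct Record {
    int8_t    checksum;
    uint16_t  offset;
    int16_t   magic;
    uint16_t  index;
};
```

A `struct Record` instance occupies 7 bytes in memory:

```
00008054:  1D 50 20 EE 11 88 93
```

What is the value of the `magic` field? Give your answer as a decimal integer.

4590

`magic` follows `checksum` (1 B), `offset` (2 B), so it starts at offset 1 + 2 = 3 and occupies 2 bytes.
Bytes at offsets 3..4: EE 11.
Little-endian stores the least-significant byte at the lowest address.
Reassemble most-significant byte first: 11 EE → 0x11EE.
0x11EE = 4590.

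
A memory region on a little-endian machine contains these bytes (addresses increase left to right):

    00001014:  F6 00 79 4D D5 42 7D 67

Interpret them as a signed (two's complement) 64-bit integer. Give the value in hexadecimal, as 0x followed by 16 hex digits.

0x677D42D54D7900F6

Little-endian: lowest address holds the least-significant byte.
Reassemble most-significant byte first: 67 7D 42 D5 4D 79 00 F6 → 0x677D42D54D7900F6.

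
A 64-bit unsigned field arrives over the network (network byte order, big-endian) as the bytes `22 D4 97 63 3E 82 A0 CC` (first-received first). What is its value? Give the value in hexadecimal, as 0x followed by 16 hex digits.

Big-endian: lowest address holds the most-significant byte.
The bytes are already most-significant first: 0x22D497633E82A0CC.

0x22D497633E82A0CC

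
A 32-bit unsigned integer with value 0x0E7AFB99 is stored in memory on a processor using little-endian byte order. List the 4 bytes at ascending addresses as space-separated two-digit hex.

99 FB 7A 0E

Split into bytes (most-significant first): 0E 7A FB 99.
In little-endian order the low byte comes first in memory.
So at ascending addresses the bytes are 99 FB 7A 0E.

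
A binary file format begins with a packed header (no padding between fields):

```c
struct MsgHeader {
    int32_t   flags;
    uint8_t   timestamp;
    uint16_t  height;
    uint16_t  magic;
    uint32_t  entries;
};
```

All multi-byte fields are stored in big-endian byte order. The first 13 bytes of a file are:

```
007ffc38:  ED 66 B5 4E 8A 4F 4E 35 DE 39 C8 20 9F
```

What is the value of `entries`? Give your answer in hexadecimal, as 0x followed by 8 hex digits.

0x39C8209F

`entries` follows `flags` (4 B), `timestamp` (1 B), `height` (2 B), `magic` (2 B), so it starts at offset 4 + 1 + 2 + 2 = 9 and occupies 4 bytes.
Bytes at offsets 9..12: 39 C8 20 9F.
Big-endian: lowest address holds the most-significant byte.
The bytes are already most-significant first: 0x39C8209F.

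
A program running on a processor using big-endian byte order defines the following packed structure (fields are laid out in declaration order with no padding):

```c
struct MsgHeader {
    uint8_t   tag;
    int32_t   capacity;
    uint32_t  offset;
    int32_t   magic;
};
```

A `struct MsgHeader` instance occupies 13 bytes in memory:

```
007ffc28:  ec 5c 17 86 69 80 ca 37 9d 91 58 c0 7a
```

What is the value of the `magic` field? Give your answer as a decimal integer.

-1856454534

`magic` follows `tag` (1 B), `capacity` (4 B), `offset` (4 B), so it starts at offset 1 + 4 + 4 = 9 and occupies 4 bytes.
Bytes at offsets 9..12: 91 58 C0 7A.
Big-endian stores the most-significant byte at the lowest address.
The bytes are already most-significant first: 0x9158C07A.
Top bit is set, so as a signed 32-bit value this is 0x9158C07A − 2^32 = -1856454534.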